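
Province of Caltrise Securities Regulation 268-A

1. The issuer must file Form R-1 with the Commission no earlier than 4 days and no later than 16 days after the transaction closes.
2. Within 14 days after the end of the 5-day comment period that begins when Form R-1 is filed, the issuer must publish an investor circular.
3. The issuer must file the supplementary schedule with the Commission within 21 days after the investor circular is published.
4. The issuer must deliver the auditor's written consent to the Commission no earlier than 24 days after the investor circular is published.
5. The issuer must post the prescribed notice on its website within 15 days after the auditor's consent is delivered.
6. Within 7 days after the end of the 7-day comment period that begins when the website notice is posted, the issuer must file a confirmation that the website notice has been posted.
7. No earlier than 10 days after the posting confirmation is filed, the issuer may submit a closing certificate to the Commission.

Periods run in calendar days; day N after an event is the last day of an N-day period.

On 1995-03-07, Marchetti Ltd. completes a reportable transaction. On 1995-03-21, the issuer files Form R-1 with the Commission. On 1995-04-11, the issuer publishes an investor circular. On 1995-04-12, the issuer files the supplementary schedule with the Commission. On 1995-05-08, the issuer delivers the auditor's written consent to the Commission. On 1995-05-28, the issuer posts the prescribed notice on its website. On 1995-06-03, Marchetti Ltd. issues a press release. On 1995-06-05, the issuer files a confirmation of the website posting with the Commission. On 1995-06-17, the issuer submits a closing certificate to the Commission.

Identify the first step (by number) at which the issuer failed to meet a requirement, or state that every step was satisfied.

Step 1 — 4 and 16 days from 1995-03-07 (when the transaction closes) are 1995-03-11 and 1995-03-23 respectively; 1995-03-21 falls inside that range.
Step 2 — counting 14 days from 1995-03-26 (end of the 5-day comment period, which began when Form R-1 is filed on 1995-03-21) gives a deadline of 1995-04-09; done 1995-04-11 — 2 days late.

Step 2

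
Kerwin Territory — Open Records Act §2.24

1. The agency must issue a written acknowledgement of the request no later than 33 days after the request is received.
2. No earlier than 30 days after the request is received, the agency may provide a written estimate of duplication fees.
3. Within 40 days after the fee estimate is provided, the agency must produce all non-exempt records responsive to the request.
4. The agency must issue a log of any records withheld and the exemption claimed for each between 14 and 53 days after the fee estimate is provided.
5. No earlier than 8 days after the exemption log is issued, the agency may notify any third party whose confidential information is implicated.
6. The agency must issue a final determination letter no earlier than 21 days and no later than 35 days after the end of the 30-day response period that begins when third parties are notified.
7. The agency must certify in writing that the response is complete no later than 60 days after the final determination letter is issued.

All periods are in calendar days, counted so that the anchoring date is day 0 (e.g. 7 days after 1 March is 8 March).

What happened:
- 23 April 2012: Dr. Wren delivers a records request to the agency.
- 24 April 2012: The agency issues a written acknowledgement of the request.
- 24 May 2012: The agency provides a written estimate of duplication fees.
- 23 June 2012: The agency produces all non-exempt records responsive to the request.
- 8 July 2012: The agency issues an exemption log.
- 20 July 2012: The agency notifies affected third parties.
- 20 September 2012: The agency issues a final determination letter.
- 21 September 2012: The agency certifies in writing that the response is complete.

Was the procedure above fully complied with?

Yes

(1) due by 23 April 2012 + 33 days = 26 May 2012; done 24 April 2012 — timely.
(2) permitted from 23 April 2012 + 30 days = 23 May 2012 onward; 24 May 2012 is on or after that date.
(3) due by 24 May 2012 + 40 days = 3 July 2012; 23 June 2012 is within that limit.
(4) the permitted window runs from 24 May 2012 + 14 = 7 June 2012 to 24 May 2012 + 53 = 16 July 2012; done 8 July 2012 — within the window.
(5) permitted from 8 July 2012 + 8 days = 16 July 2012 onward; done 20 July 2012 — permitted.
(6) the permitted window runs from 19 August 2012 + 21 = 9 September 2012 to 19 August 2012 + 35 = 23 September 2012; 20 September 2012 falls inside that range.
(7) due by 20 September 2012 + 60 days = 19 November 2012; completed 21 September 2012, before the deadline.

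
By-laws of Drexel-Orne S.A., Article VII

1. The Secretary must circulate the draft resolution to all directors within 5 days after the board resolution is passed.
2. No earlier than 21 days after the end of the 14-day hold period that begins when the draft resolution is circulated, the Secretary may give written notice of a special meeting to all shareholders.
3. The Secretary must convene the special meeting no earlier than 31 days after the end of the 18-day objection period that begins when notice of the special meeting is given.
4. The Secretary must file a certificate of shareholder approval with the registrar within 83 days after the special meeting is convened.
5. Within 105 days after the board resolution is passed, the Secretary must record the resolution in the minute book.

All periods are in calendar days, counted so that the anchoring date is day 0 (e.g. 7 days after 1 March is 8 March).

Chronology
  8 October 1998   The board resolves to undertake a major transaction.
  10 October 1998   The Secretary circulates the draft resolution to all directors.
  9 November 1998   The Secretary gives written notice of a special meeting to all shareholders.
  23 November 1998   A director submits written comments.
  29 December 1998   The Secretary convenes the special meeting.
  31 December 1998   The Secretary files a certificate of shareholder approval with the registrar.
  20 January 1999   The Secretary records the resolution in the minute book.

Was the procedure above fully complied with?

No

Step 1: 5 days after 8 October 1998 (when the board resolution is passed) is 13 October 1998; done 10 October 1998 — timely.
Step 2: the earliest permitted date is 21 days after 24 October 1998 (end of the 14-day hold period, which began when the draft resolution is circulated on 10 October 1998), i.e. 14 November 1998; done 9 November 1998 — 5 days too early.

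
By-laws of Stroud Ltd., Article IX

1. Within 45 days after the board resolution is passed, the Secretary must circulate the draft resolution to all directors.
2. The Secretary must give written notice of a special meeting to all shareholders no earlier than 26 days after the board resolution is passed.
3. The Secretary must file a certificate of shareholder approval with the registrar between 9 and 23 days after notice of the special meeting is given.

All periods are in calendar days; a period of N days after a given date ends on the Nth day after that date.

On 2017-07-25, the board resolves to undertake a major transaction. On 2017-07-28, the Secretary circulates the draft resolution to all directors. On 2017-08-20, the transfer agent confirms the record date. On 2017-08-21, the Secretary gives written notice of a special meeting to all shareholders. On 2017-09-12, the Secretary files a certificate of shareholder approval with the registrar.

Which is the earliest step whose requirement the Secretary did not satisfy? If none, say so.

Step 1 — counting 45 days from 2017-07-25 (when the board resolution is passed) gives a deadline of 2017-09-08; done 2017-07-28 — timely.
Step 2 — must wait 26 days from 2017-07-25 (when the board resolution is passed), so not before 2017-08-20; 2017-08-21 is on or after that date.
Step 3 — 9 and 23 days from 2017-08-21 (when notice of the special meeting is given) are 2017-08-30 and 2017-09-13 respectively; 2017-09-12 falls inside that range.

None — every step was satisfied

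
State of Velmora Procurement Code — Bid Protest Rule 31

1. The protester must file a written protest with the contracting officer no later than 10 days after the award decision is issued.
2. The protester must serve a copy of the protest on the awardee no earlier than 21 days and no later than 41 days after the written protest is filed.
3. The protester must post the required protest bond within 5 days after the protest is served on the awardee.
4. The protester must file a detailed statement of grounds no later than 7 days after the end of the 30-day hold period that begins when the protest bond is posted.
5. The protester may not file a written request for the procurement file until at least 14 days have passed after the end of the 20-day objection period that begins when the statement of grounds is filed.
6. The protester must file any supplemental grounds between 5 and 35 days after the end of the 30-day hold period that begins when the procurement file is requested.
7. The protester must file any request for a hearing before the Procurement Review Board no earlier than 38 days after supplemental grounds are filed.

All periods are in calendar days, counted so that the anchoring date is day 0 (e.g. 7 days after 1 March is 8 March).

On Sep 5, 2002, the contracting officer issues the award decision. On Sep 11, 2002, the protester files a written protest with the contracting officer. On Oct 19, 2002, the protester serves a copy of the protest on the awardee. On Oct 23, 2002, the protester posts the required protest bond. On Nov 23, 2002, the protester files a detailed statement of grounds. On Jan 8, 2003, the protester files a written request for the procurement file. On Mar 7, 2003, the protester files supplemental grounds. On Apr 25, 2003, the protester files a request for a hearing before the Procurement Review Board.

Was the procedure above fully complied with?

(1) due by Sep 5, 2002 + 10 days = Sep 15, 2002; done Sep 11, 2002 — timely.
(2) the permitted window runs from Sep 11, 2002 + 21 = Oct 2, 2002 to Sep 11, 2002 + 41 = Oct 22, 2002; Oct 19, 2002 falls inside that range.
(3) due by Oct 19, 2002 + 5 days = Oct 24, 2002; Oct 23, 2002 is within that limit.
(4) due by Nov 22, 2002 + 7 days = Nov 29, 2002; completed Nov 23, 2002, before the deadline.
(5) permitted from Dec 13, 2002 + 14 days = Dec 27, 2002 onward; done Jan 8, 2003, after the minimum wait.
(6) the permitted window runs from Feb 7, 2003 + 5 = Feb 12, 2003 to Feb 7, 2003 + 35 = Mar 14, 2003; done Mar 7, 2003 — within the window.
(7) permitted from Mar 7, 2003 + 38 days = Apr 14, 2003 onward; Apr 25, 2003 is on or after that date.

Yes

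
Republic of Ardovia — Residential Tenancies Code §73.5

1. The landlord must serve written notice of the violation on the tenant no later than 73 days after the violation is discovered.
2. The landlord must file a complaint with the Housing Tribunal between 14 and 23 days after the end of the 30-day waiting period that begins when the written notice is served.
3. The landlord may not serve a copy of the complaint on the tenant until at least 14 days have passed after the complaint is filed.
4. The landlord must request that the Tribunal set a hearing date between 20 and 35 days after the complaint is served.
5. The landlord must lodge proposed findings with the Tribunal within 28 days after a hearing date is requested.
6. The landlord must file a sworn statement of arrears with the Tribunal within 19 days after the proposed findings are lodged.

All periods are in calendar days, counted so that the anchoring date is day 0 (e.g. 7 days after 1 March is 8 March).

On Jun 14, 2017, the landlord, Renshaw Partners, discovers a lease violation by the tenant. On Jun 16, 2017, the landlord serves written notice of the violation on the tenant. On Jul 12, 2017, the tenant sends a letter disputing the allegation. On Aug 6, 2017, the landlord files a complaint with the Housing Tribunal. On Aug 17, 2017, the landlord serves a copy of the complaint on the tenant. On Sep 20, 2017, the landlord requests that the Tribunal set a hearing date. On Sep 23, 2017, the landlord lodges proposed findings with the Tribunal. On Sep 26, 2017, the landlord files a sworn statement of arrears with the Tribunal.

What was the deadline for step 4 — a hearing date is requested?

Sep 21, 2017

Step 4 runs from Aug 17, 2017, when the complaint is served. The window is 20–35 days after Aug 17, 2017; it closes on Sep 21, 2017.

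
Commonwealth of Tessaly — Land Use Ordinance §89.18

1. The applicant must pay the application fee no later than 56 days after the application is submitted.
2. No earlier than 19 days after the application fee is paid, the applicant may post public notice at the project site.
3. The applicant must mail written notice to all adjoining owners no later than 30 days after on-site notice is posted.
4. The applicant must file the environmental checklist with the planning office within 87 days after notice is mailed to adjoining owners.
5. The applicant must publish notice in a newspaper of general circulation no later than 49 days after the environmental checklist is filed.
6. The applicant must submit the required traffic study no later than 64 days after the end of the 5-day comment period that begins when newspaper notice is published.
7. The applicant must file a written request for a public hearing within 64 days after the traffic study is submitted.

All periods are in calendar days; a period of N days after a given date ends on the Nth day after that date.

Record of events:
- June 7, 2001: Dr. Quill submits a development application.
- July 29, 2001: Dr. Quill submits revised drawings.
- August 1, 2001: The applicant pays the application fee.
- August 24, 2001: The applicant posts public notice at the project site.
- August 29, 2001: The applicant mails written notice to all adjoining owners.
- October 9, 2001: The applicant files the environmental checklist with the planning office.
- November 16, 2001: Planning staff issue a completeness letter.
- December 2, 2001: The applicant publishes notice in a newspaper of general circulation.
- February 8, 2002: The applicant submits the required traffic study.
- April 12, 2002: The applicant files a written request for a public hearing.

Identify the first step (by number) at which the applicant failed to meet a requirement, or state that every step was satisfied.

Step 5

Step 1 — counting 56 days from June 7, 2001 (when the application is submitted) gives a deadline of August 2, 2001; completed August 1, 2001, before the deadline.
Step 2 — must wait 19 days from August 1, 2001 (when the application fee is paid), so not before August 20, 2001; August 24, 2001 is on or after that date.
Step 3 — counting 30 days from August 24, 2001 (when on-site notice is posted) gives a deadline of September 23, 2001; completed August 29, 2001, before the deadline.
Step 4 — counting 87 days from August 29, 2001 (when notice is mailed to adjoining owners) gives a deadline of November 24, 2001; October 9, 2001 is within that limit.
Step 5 — counting 49 days from October 9, 2001 (when the environmental checklist is filed) gives a deadline of November 27, 2001; done December 2, 2001 — 5 days late.
No need to go further; step 5 was not satisfied.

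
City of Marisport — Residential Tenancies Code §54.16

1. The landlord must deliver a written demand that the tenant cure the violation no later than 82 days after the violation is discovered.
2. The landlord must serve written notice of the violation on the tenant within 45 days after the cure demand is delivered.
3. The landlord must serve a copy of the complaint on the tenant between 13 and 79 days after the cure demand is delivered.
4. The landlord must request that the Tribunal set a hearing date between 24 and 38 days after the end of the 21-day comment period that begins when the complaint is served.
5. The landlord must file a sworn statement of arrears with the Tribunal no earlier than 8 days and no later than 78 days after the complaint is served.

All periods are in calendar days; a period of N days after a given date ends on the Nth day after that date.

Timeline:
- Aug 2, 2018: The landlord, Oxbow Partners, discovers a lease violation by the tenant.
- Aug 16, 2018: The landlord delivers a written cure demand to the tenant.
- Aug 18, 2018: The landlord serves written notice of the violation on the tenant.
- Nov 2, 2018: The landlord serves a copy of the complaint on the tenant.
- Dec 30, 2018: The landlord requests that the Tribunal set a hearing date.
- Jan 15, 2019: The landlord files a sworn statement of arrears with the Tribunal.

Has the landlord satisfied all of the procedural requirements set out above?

Step 1: 82 days after Aug 2, 2018 (when the violation is discovered) is Oct 23, 2018; completed Aug 16, 2018, before the deadline.
Step 2: 45 days after Aug 16, 2018 (when the cure demand is delivered) is Sep 30, 2018; done Aug 18, 2018 — timely.
Step 3: the window is 13–79 days after Aug 16, 2018 (when the cure demand is delivered), so Aug 29, 2018 through Nov 3, 2018; done Nov 2, 2018, which is between those dates.
Step 4: the window is 24–38 days after Nov 23, 2018 (end of the 21-day comment period, which began when the complaint is served on Nov 2, 2018), so Dec 17, 2018 through Dec 31, 2018; Dec 30, 2018 falls inside that range.
Step 5: the window is 8–78 days after Nov 2, 2018 (when the complaint is served), so Nov 10, 2018 through Jan 19, 2019; Jan 15, 2019 falls inside that range.

Yes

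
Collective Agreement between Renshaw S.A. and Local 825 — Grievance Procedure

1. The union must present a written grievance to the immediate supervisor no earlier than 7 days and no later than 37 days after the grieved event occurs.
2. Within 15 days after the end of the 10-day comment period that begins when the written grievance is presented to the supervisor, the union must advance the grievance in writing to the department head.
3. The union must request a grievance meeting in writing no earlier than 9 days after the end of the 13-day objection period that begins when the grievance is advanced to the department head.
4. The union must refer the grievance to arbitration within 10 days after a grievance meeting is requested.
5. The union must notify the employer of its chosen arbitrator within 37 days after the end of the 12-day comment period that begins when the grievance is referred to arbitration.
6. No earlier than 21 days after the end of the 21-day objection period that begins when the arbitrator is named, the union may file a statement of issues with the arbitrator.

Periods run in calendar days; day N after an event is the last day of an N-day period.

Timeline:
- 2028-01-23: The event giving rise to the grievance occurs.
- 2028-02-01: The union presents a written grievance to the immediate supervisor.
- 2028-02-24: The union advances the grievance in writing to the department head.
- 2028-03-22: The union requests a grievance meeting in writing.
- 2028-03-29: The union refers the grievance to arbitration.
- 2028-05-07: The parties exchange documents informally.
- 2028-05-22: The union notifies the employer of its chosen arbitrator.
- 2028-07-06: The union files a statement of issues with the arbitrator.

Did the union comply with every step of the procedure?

No

Step 1 — 7 and 37 days from 2028-01-23 (when the grieved event occurs) are 2028-01-30 and 2028-02-29 respectively; done 2028-02-01, which is between those dates.
Step 2 — counting 15 days from 2028-02-11 (end of the 10-day comment period, which began when the written grievance is presented to the supervisor on 2028-02-01) gives a deadline of 2028-02-26; 2028-02-24 is within that limit.
Step 3 — must wait 9 days from 2028-03-08 (end of the 13-day objection period, which began when the grievance is advanced to the department head on 2028-02-24), so not before 2028-03-17; done 2028-03-22 — permitted.
Step 4 — counting 10 days from 2028-03-22 (when a grievance meeting is requested) gives a deadline of 2028-04-01; completed 2028-03-29, before the deadline.
Step 5 — counting 37 days from 2028-04-10 (end of the 12-day comment period, which began when the grievance is referred to arbitration on 2028-03-29) gives a deadline of 2028-05-17; 2028-05-22 misses that deadline by 5 days.
No need to go further; step 5 was not satisfied.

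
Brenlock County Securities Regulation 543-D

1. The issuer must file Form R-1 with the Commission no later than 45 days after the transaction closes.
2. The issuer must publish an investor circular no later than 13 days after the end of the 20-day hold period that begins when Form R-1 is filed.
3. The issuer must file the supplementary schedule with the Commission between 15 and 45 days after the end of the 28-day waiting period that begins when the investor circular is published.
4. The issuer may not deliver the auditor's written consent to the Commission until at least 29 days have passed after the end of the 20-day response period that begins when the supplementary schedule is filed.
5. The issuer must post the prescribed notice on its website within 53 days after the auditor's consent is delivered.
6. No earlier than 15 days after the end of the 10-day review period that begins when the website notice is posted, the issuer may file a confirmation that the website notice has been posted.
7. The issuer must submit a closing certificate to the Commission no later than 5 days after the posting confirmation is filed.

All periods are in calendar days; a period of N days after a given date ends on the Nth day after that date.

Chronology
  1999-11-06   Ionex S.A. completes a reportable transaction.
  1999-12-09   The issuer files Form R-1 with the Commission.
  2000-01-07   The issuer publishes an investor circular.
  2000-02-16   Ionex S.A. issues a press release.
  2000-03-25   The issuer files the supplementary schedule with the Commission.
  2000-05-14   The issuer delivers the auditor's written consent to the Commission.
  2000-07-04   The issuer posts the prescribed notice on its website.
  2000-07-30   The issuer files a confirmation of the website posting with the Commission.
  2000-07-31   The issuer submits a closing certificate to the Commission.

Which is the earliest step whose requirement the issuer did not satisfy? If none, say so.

Step 1: 45 days after 1999-11-06 (when the transaction closes) is 1999-12-21; completed 1999-12-09, before the deadline.
Step 2: 13 days after 1999-12-29 (end of the 20-day hold period, which began when Form R-1 is filed on 1999-12-09) is 2000-01-11; 2000-01-07 is within that limit.
Step 3: the window is 15–45 days after 2000-02-04 (end of the 28-day waiting period, which began when the investor circular is published on 2000-01-07), so 2000-02-19 through 2000-03-20; 2000-03-25 is 5 days past the end of the window.

Step 3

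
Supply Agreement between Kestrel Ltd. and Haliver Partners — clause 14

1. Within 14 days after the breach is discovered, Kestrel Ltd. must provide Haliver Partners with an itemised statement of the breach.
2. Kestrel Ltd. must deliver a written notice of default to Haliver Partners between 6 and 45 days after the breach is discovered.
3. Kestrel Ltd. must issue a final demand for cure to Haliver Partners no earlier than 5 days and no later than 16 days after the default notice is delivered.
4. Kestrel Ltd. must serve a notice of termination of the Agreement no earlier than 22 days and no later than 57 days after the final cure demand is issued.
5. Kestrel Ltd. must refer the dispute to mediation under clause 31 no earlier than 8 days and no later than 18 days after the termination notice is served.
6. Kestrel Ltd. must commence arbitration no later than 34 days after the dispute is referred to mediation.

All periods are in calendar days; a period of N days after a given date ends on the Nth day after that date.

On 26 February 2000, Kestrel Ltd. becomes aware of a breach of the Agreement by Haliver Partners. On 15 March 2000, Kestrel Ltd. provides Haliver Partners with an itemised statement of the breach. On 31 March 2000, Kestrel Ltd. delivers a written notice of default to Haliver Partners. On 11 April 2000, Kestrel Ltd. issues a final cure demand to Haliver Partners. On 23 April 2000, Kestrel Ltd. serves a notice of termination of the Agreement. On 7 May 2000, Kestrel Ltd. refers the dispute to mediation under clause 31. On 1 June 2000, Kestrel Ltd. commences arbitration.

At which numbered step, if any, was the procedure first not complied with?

Step 1

Step 1: 14 days after 26 February 2000 (when the breach is discovered) is 11 March 2000; 15 March 2000 misses that deadline by 4 days.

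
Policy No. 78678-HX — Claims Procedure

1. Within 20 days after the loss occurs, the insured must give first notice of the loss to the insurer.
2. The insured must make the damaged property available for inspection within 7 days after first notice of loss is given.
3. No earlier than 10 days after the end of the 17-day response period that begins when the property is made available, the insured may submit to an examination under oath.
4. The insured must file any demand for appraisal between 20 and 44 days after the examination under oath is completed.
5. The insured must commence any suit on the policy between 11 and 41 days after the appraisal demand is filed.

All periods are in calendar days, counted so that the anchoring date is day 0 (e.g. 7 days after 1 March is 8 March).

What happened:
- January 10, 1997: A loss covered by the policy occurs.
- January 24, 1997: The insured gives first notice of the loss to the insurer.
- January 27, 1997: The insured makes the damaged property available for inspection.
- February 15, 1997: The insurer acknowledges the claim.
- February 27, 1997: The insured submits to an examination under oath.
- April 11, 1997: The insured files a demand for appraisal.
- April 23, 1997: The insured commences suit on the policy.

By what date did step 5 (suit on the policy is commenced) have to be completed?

Step 5 runs from April 11, 1997, when the appraisal demand is filed. The window is 11–41 days after April 11, 1997; it closes on May 22, 1997.

May 22, 1997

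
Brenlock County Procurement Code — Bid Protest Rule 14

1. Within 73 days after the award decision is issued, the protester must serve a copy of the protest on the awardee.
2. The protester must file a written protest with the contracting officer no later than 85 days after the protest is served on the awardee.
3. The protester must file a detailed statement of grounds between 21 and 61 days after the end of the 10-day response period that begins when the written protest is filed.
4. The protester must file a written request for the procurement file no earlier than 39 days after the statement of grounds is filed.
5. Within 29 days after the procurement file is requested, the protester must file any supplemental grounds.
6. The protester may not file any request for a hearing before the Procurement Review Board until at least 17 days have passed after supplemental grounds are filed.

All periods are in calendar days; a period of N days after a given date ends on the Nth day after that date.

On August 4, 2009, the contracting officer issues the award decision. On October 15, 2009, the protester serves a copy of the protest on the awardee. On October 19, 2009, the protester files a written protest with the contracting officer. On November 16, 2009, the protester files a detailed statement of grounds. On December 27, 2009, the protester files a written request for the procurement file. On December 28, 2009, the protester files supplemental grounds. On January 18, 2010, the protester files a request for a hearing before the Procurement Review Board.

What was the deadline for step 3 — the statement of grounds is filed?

The written protest is filed on October 19, 2009; the 10-day response period therefore ends October 29, 2009, and step 3 runs from that date. The window is 21–61 days after October 29, 2009; it closes on December 29, 2009.

December 29, 2009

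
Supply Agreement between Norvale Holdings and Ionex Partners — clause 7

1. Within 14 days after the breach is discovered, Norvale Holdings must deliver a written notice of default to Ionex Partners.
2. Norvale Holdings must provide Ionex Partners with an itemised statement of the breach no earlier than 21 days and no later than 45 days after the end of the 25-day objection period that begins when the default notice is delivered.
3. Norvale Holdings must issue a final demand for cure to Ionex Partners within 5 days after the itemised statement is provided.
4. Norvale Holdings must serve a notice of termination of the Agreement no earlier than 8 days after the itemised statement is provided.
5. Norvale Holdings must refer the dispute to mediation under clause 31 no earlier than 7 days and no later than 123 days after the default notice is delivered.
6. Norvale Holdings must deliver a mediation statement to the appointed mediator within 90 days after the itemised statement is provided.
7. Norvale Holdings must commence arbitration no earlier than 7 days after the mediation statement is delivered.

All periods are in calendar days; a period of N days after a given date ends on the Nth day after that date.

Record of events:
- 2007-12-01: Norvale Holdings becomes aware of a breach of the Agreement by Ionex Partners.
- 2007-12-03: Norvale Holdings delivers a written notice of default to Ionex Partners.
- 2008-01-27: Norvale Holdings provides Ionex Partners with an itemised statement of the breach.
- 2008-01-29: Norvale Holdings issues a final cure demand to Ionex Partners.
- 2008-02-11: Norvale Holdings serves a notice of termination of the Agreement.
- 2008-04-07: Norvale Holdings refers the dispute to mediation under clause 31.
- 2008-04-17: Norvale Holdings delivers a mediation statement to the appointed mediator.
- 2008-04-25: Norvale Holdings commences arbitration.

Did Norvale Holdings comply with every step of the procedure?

Step 1: 14 days after 2007-12-01 (when the breach is discovered) is 2007-12-15; completed 2007-12-03, before the deadline.
Step 2: the window is 21–45 days after 2007-12-28 (end of the 25-day objection period, which began when the default notice is delivered on 2007-12-03), so 2008-01-18 through 2008-02-11; done 2008-01-27, which is between those dates.
Step 3: 5 days after 2008-01-27 (when the itemised statement is provided) is 2008-02-01; 2008-01-29 is within that limit.
Step 4: the earliest permitted date is 8 days after 2008-01-27 (when the itemised statement is provided), i.e. 2008-02-04; 2008-02-11 is on or after that date.
Step 5: the window is 7–123 days after 2007-12-03 (when the default notice is delivered), so 2007-12-10 through 2008-04-04; 2008-04-07 is 3 days past the end of the window.

No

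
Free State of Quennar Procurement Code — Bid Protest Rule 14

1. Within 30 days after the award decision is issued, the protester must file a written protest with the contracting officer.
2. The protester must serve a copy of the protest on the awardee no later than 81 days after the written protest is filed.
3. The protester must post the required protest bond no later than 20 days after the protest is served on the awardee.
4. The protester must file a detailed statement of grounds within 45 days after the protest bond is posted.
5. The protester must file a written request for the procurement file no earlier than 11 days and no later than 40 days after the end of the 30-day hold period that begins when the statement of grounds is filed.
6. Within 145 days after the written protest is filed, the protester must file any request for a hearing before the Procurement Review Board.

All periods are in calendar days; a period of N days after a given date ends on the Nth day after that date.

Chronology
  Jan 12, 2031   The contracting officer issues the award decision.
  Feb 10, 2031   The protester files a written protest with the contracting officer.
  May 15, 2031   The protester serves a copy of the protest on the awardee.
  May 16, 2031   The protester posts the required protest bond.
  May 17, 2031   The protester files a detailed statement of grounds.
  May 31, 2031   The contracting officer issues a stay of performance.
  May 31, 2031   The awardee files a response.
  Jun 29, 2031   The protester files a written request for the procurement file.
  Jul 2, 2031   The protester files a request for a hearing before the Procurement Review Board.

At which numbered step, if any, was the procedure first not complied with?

Step 2

Step 1: 30 days after Jan 12, 2031 (when the award decision is issued) is Feb 11, 2031; done Feb 10, 2031 — timely.
Step 2: 81 days after Feb 10, 2031 (when the written protest is filed) is May 2, 2031; done May 15, 2031 — 13 days late.
The analysis stops there.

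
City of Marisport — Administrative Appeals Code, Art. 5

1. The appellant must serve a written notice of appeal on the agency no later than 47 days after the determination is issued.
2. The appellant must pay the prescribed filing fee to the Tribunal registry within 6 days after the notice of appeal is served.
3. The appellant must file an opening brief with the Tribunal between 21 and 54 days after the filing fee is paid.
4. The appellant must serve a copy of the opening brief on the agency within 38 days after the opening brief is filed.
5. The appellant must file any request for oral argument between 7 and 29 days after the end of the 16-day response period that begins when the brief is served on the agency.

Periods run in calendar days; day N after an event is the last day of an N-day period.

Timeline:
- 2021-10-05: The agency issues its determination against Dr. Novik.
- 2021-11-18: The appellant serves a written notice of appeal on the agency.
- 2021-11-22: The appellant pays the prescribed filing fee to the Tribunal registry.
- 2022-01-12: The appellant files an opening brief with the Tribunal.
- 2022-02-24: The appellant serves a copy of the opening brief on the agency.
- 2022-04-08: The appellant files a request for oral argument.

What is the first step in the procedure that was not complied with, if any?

Step 4

Step 1 — counting 47 days from 2021-10-05 (when the determination is issued) gives a deadline of 2021-11-21; completed 2021-11-18, before the deadline.
Step 2 — counting 6 days from 2021-11-18 (when the notice of appeal is served) gives a deadline of 2021-11-24; completed 2021-11-22, before the deadline.
Step 3 — 21 and 54 days from 2021-11-22 (when the filing fee is paid) are 2021-12-13 and 2022-01-15 respectively; done 2022-01-12 — within the window.
Step 4 — counting 38 days from 2022-01-12 (when the opening brief is filed) gives a deadline of 2022-02-19; done 2022-02-24 — 5 days late.
No need to go further; step 4 was not satisfied.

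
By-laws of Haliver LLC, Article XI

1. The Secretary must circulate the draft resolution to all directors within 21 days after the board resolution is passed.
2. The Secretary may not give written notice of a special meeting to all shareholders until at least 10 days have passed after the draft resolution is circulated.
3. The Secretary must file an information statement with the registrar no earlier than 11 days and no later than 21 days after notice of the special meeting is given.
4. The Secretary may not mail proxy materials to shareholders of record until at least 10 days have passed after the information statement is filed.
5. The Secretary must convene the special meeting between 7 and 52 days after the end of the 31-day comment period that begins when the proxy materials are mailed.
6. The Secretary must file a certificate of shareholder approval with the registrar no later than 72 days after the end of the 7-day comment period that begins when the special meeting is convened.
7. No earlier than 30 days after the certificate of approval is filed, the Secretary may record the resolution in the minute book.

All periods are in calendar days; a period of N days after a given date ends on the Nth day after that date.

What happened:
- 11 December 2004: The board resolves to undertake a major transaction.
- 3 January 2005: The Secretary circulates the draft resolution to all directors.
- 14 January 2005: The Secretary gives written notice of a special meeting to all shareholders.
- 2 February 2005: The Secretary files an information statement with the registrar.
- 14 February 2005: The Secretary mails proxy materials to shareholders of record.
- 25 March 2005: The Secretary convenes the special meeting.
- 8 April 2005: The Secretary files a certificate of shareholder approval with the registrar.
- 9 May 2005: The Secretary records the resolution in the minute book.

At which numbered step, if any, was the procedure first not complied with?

Step 1

Step 1 — counting 21 days from 11 December 2004 (when the board resolution is passed) gives a deadline of 1 January 2005; not done until 3 January 2005, 2 days after the deadline.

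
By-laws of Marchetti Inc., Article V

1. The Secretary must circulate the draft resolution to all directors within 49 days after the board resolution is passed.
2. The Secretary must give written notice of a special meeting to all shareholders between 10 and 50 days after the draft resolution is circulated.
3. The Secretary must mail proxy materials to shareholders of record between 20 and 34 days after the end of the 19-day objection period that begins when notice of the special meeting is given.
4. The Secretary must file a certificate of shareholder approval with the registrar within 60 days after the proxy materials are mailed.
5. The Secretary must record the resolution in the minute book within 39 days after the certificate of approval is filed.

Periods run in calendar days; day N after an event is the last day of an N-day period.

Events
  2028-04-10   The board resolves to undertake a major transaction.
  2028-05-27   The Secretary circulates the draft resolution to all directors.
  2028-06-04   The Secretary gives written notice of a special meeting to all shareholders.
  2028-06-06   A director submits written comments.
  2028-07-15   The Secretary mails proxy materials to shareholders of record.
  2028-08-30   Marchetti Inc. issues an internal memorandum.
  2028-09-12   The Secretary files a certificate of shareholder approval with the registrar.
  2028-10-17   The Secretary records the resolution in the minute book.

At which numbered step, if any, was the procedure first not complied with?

Step 2

Step 1 — counting 49 days from 2028-04-10 (when the board resolution is passed) gives a deadline of 2028-05-29; done 2028-05-27 — timely.
Step 2 — 10 and 50 days from 2028-05-27 (when the draft resolution is circulated) are 2028-06-06 and 2028-07-16 respectively; done 2028-06-04 — 2 days before the window opened.
No need to go further; step 2 was not satisfied.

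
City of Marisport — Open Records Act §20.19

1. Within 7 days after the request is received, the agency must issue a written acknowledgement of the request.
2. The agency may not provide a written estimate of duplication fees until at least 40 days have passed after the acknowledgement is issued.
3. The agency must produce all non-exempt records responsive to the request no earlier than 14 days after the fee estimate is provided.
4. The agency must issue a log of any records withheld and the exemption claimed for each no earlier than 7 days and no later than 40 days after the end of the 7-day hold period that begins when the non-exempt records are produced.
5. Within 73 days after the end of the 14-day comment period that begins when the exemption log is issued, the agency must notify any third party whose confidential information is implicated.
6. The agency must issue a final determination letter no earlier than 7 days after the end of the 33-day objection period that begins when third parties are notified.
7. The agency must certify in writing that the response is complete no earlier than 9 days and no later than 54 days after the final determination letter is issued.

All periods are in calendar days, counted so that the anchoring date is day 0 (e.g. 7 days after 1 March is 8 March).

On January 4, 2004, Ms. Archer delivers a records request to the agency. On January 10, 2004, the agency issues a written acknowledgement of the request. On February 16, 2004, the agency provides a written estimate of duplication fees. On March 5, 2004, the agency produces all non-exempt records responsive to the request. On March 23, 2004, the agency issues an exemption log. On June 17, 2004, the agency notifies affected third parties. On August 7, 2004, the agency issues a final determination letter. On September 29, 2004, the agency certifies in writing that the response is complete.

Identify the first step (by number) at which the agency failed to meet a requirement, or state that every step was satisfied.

Step 1: 7 days after January 4, 2004 (when the request is received) is January 11, 2004; completed January 10, 2004, before the deadline.
Step 2: the earliest permitted date is 40 days after January 10, 2004 (when the acknowledgement is issued), i.e. February 19, 2004; acted on February 16, 2004, 3 days prematurely.
No need to go further; step 2 was not satisfied.

Step 2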